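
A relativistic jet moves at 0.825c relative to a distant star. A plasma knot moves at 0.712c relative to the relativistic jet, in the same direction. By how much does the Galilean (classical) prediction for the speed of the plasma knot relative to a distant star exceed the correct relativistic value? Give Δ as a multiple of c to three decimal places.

Galilean: u_cl = 0.712 + 0.825 = 1.5370.
Relativistic: u_rel = (0.712 + 0.825) / (1 + 0.712·0.825) = 1.5370/1.5874 = 0.9682.
Δ = 1.5370 − 0.9682 = 0.5688.
(The classical prediction exceeds c; the relativistic result does not.)

Δ = 0.569c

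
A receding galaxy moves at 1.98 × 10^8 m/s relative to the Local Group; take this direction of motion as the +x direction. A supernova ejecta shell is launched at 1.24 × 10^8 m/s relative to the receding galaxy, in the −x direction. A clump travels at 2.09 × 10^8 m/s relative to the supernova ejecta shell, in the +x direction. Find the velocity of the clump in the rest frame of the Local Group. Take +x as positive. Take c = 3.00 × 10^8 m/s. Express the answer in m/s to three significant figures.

Apply u = (u' + v)/(1 + u'v/c²) successively, working outward toward the Local Group.
(Dividing each given speed by c = 3.00 × 10^8 m/s to work in units of c.)
Start: velocity of the receding galaxy relative to the Local Group = 0.6600c.
Compose with the supernova ejecta shell (u' = -0.413 in the receding galaxy frame): u_1 = (-0.413 + 0.660) / (1 + (-0.413)·0.660) = 0.2467/0.7272 = 0.3392.
Compose with the clump (u' = 0.697 in the supernova ejecta shell frame): u_2 = (0.697 + 0.339) / (1 + 0.697·0.339) = 1.0359/1.2363 = 0.8379.
So u = 0.8379 × 3.00 × 10^8 m/s.

+2.51 × 10^8 m/s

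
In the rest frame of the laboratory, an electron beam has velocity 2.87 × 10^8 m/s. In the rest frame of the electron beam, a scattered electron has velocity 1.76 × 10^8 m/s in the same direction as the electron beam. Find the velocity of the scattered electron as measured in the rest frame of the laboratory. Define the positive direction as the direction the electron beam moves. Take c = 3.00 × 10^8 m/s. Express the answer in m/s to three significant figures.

In units of c (dividing by 3.00 × 10^8 m/s): v = 0.957, u' = 0.587.
u = (u' + v)/(1 + u'v/c²):
u = (0.587 + 0.957) / (1 + 0.587·0.957) = 1.5433/1.5612 = 0.9885
(Galilean addition would give +1.543c, exceeding c.)
Converting back: u = 0.9885 × 3.00 × 10^8 m/s.

2.97 × 10^8 m/s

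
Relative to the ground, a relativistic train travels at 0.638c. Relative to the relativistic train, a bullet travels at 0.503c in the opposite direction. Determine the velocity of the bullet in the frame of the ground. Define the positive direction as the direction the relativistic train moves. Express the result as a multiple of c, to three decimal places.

+0.199c

With v = 0.638 and u' = -0.503 (in units of c),
u = (u' + v)/(1 + u'v/c²):
u = (-0.503 + 0.638) / (1 + (-0.503)·0.638) = 0.1350/0.6791 = 0.1988
(Galilean addition would give +0.135c.)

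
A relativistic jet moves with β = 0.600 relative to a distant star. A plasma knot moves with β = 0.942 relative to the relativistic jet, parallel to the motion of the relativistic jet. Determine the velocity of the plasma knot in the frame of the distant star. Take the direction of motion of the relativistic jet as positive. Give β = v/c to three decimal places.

β = 0.985

With v = 0.600 and u' = 0.942 (in units of c),
u = (u' + v)/(1 + u'v/c²):
u = (0.942 + 0.600) / (1 + 0.942·0.600) = 1.5420/1.5652 = 0.9852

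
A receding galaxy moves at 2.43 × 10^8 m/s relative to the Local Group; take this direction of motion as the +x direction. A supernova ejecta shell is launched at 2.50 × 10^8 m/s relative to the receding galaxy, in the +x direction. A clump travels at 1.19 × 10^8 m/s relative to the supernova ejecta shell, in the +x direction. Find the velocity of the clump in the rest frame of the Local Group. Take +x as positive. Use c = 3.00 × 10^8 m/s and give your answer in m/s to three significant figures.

Apply u = (u' + v)/(1 + u'v/c²) successively, working outward toward the Local Group.
(Dividing each given speed by c = 3.00 × 10^8 m/s to work in units of c.)
Start: velocity of the receding galaxy relative to the Local Group = 0.8100c.
Compose with the supernova ejecta shell (u' = 0.833 in the receding galaxy frame): u_1 = (0.833 + 0.810) / (1 + 0.833·0.810) = 1.6433/1.6750 = 0.9811.
Compose with the clump (u' = 0.397 in the supernova ejecta shell frame): u_2 = (0.397 + 0.981) / (1 + 0.397·0.981) = 1.3778/1.3892 = 0.9918.
So u = 0.9918 × 3.00 × 10^8 m/s.

2.98 × 10^8 m/s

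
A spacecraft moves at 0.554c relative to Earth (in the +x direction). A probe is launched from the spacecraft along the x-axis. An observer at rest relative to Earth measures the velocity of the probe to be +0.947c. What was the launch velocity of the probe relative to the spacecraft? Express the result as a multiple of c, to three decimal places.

Invert the composition law: u' = (u − v)/(1 − uv/c²).
u' = (0.947 − 0.554) / (1 − (0.947)(0.554)) = 0.3930/0.4754 = 0.8267.

+0.827c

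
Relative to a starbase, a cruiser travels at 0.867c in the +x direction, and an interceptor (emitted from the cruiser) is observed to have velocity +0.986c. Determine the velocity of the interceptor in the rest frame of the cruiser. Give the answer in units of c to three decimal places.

+0.820c

Invert the composition law: u' = (u − v)/(1 − uv/c²).
u' = (0.986 − 0.867) / (1 − (0.986)(0.867)) = 0.1190/0.1451 = 0.8199.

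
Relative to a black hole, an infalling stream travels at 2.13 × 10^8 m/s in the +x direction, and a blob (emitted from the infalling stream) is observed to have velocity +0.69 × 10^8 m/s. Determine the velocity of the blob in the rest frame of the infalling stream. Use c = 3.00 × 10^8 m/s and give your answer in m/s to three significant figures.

v = 0.710c, u = 0.230c.
Invert the composition law: u' = (u − v)/(1 − uv/c²).
u' = (0.230 − 0.710) / (1 − (0.230)(0.710)) = -0.4800/0.8367 = -0.5737.
u' = -0.5737 × 3.00 × 10^8 m/s.

-1.72 × 10^8 m/s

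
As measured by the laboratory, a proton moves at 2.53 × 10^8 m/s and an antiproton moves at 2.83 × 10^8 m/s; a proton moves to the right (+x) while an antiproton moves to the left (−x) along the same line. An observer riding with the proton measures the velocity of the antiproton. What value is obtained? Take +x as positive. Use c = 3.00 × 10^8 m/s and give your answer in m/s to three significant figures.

β_A = 0.843, β_B = -0.943 (dividing each by c = 3.00 × 10^8 m/s).
Transform to A's frame with the inverse velocity-addition law: u' = (u − v)/(1 − uv/c²), taking u = β_B and v = β_A.
u' = (-0.943 − 0.843) / (1 − (0.843)(-0.943)) = -1.7867/1.7955 = -0.9951.
u' = -0.9951 × 3.00 × 10^8 m/s.

-2.99 × 10^8 m/s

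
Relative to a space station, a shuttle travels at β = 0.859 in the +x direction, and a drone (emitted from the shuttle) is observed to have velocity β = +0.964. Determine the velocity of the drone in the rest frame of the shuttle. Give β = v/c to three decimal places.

Invert the composition law: u' = (u − v)/(1 − uv/c²).
u' = (0.964 − 0.859) / (1 − (0.964)(0.859)) = 0.1050/0.1719 = 0.6107.

β = +0.611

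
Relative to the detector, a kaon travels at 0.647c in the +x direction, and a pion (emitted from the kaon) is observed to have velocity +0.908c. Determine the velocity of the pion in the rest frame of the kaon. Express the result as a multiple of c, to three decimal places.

Invert the composition law: u' = (u − v)/(1 − uv/c²).
u' = (0.908 − 0.647) / (1 − (0.908)(0.647)) = 0.2610/0.4125 = 0.6327.

+0.633c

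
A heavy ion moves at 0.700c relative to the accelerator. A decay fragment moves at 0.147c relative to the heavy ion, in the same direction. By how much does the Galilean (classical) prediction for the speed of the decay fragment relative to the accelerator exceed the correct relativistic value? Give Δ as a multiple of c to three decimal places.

Δ = 0.079c

Galilean: u_cl = 0.147 + 0.700 = 0.8470.
Relativistic: u_rel = (0.147 + 0.700) / (1 + 0.147·0.700) = 0.8470/1.1029 = 0.7680.
Δ = 0.8470 − 0.7680 = 0.0790.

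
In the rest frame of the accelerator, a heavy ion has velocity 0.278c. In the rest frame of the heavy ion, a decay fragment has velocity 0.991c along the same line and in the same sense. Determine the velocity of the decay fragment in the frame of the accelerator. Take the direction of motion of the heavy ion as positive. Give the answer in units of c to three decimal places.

0.995c

With v = 0.278 and u' = 0.991 (in units of c),
u = (u' + v)/(1 + u'v/c²):
u = (0.991 + 0.278) / (1 + 0.991·0.278) = 1.2690/1.2755 = 0.9949
(Galilean addition would give +1.269c, exceeding c.)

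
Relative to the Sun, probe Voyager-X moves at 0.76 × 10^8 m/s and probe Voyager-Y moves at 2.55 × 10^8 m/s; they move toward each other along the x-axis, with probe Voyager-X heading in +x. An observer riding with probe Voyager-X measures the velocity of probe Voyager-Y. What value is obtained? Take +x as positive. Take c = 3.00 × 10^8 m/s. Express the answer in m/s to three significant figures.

-2.72 × 10^8 m/s

β_A = 0.253, β_B = -0.850 (dividing each by c = 3.00 × 10^8 m/s).
Transform to A's frame with the inverse velocity-addition law: u' = (u − v)/(1 − uv/c²), taking u = β_B and v = β_A.
u' = (-0.850 − 0.253) / (1 − (0.253)(-0.850)) = -1.1033/1.2153 = -0.9078.
u' = -0.9078 × 3.00 × 10^8 m/s.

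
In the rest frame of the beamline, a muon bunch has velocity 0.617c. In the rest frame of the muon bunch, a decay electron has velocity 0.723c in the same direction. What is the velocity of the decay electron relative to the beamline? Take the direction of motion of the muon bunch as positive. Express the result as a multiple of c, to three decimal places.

With v = 0.617 and u' = 0.723 (in units of c),
u = (u' + v)/(1 + u'v/c²):
u = (0.723 + 0.617) / (1 + 0.723·0.617) = 1.3400/1.4461 = 0.9266
(Galilean addition would give +1.340c, exceeding c.)

0.927c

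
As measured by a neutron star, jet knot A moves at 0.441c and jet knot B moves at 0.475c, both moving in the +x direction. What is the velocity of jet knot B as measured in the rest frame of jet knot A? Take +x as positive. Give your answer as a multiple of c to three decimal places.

β_A = 0.441, β_B = 0.475.
Transform to A's frame with the inverse velocity-addition law: u' = (u − v)/(1 − uv/c²), taking u = β_B and v = β_A.
u' = (0.475 − 0.441) / (1 − (0.441)(0.475)) = 0.0340/0.7905 = 0.0430.

+0.043c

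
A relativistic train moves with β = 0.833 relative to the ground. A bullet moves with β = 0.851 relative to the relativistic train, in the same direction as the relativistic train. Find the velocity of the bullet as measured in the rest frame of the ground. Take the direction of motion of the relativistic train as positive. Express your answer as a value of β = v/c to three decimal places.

β = 0.985

With v = 0.833 and u' = 0.851 (in units of c),
u = (u' + v)/(1 + u'v/c²):
u = (0.851 + 0.833) / (1 + 0.851·0.833) = 1.6840/1.7089 = 0.9854
(Galilean addition would give +1.684c, exceeding c.)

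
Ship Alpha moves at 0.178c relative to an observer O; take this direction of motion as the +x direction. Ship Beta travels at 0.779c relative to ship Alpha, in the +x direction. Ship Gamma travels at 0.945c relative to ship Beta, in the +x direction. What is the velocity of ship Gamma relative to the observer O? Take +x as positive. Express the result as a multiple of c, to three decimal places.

0.995c

Apply u = (u' + v)/(1 + u'v/c²) successively, working outward toward the observer O.
Start: velocity of ship Alpha relative to the observer O = 0.1780c.
Compose with ship Beta (u' = 0.779 in ship Alpha frame): u_1 = (0.779 + 0.178) / (1 + 0.779·0.178) = 0.9570/1.1387 = 0.8405.
Compose with ship Gamma (u' = 0.945 in ship Beta frame): u_2 = (0.945 + 0.840) / (1 + 0.945·0.840) = 1.7855/1.7942 = 0.9951.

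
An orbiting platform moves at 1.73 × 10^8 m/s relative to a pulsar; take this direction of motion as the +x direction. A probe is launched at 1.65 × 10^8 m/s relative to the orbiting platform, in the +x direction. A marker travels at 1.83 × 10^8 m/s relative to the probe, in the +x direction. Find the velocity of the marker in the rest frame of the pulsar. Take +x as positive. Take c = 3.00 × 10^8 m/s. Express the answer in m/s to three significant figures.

Apply u = (u' + v)/(1 + u'v/c²) successively, working outward toward the pulsar.
(Dividing each given speed by c = 3.00 × 10^8 m/s to work in units of c.)
Start: velocity of the orbiting platform relative to the pulsar = 0.5767c.
Compose with the probe (u' = 0.550 in the orbiting platform frame): u_1 = (0.550 + 0.577) / (1 + 0.550·0.577) = 1.1267/1.3172 = 0.8554.
Compose with the marker (u' = 0.610 in the probe frame): u_2 = (0.610 + 0.855) / (1 + 0.610·0.855) = 1.4654/1.5218 = 0.9629.
So u = 0.9629 × 3.00 × 10^8 m/s.

2.89 × 10^8 m/s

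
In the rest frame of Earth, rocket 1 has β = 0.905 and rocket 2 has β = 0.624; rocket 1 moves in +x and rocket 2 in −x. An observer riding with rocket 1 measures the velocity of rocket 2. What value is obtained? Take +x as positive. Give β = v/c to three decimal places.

β_A = 0.905, β_B = -0.624.
Transform to A's frame with the inverse velocity-addition law: u' = (u − v)/(1 − uv/c²), taking u = β_B and v = β_A.
u' = (-0.624 − 0.905) / (1 − (0.905)(-0.624)) = -1.5290/1.5647 = -0.9772.

β = -0.977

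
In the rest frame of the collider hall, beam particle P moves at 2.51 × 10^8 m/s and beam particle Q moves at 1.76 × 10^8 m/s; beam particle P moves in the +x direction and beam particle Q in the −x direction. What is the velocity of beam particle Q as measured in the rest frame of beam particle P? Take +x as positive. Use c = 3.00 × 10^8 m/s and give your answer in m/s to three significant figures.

-2.86 × 10^8 m/s

β_A = 0.837, β_B = -0.587 (dividing each by c = 3.00 × 10^8 m/s).
Transform to A's frame with the inverse velocity-addition law: u' = (u − v)/(1 − uv/c²), taking u = β_B and v = β_A.
u' = (-0.587 − 0.837) / (1 − (0.837)(-0.587)) = -1.4233/1.4908 = -0.9547.
u' = -0.9547 × 3.00 × 10^8 m/s.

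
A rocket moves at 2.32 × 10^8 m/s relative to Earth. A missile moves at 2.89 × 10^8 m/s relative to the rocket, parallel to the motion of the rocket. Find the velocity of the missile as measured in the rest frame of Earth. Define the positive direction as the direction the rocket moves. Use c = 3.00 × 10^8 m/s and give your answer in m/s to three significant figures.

2.99 × 10^8 m/s

In units of c (dividing by 3.00 × 10^8 m/s): v = 0.773, u' = 0.963.
u = (u' + v)/(1 + u'v/c²):
u = (0.963 + 0.773) / (1 + 0.963·0.773) = 1.7367/1.7450 = 0.9952
(Galilean addition would give +1.737c, exceeding c.)
Converting back: u = 0.9952 × 3.00 × 10^8 m/s.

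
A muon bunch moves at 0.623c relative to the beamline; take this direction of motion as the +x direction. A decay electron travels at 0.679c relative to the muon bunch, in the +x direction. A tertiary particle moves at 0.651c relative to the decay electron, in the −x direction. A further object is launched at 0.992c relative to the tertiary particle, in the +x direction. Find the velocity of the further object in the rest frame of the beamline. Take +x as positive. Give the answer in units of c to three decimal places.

+0.998c

Apply u = (u' + v)/(1 + u'v/c²) successively, working outward toward the beamline.
Start: velocity of the muon bunch relative to the beamline = 0.6230c.
Compose with the decay electron (u' = 0.679 in the muon bunch frame): u_1 = (0.679 + 0.623) / (1 + 0.679·0.623) = 1.3020/1.4230 = 0.9150.
Compose with the tertiary particle (u' = -0.651 in the decay electron frame): u_2 = (-0.651 + 0.915) / (1 + (-0.651)·0.915) = 0.2640/0.4044 = 0.6528.
Compose with the further object (u' = 0.992 in the tertiary particle frame): u_3 = (0.992 + 0.653) / (1 + 0.992·0.653) = 1.6448/1.6476 = 0.9983.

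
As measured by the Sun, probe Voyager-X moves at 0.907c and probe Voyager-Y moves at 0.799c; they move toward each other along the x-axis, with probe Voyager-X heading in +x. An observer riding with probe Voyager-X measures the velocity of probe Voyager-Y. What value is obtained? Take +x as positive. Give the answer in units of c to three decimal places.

β_A = 0.907, β_B = -0.799.
Transform to A's frame with the inverse velocity-addition law: u' = (u − v)/(1 − uv/c²), taking u = β_B and v = β_A.
u' = (-0.799 − 0.907) / (1 − (0.907)(-0.799)) = -1.7060/1.7247 = -0.9892.

-0.989c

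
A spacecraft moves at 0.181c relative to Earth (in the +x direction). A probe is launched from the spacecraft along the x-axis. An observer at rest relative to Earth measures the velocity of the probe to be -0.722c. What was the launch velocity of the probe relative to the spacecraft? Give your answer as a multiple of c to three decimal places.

-0.799c

Invert the composition law: u' = (u − v)/(1 − uv/c²).
u' = (-0.722 − 0.181) / (1 − (-0.722)(0.181)) = -0.9030/1.1307 = -0.7986.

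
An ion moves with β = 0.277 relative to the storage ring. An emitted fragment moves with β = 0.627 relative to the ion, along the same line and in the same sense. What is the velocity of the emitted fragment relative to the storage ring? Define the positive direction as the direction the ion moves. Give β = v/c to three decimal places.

With v = 0.277 and u' = 0.627 (in units of c),
u = (u' + v)/(1 + u'v/c²):
u = (0.627 + 0.277) / (1 + 0.627·0.277) = 0.9040/1.1737 = 0.7702

β = 0.770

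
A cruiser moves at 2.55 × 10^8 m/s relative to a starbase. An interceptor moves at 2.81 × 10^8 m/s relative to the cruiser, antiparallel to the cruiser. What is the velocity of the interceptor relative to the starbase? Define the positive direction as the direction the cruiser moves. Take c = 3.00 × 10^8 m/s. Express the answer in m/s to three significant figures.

-1.28 × 10^8 m/s

In units of c (dividing by 3.00 × 10^8 m/s): v = 0.850, u' = -0.937.
u = (u' + v)/(1 + u'v/c²):
u = (-0.937 + 0.850) / (1 + (-0.937)·0.850) = -0.0867/0.2038 = -0.4252
Converting back: u = -0.4252 × 3.00 × 10^8 m/s.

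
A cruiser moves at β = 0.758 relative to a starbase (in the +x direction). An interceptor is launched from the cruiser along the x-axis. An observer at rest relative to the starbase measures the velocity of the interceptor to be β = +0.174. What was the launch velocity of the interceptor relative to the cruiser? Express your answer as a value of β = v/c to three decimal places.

Invert the composition law: u' = (u − v)/(1 − uv/c²).
u' = (0.174 − 0.758) / (1 − (0.174)(0.758)) = -0.5840/0.8681 = -0.6727.

β = -0.673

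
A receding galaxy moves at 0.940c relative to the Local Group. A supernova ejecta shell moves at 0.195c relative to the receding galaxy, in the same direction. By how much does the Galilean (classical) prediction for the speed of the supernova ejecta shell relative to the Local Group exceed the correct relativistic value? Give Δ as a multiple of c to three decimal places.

Δ = 0.176c

Galilean: u_cl = 0.195 + 0.940 = 1.1350.
Relativistic: u_rel = (0.195 + 0.940) / (1 + 0.195·0.940) = 1.1350/1.1833 = 0.9592.
Δ = 1.1350 − 0.9592 = 0.1758.
(The classical prediction exceeds c; the relativistic result does not.)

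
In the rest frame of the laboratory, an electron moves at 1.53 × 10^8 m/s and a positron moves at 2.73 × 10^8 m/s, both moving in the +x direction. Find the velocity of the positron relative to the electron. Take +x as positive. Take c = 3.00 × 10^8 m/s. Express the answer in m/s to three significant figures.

+2.24 × 10^8 m/s

β_A = 0.510, β_B = 0.910 (dividing each by c = 3.00 × 10^8 m/s).
Transform to A's frame with the inverse velocity-addition law: u' = (u − v)/(1 − uv/c²), taking u = β_B and v = β_A.
u' = (0.910 − 0.510) / (1 − (0.510)(0.910)) = 0.4000/0.5359 = 0.7464.
u' = 0.7464 × 3.00 × 10^8 m/s.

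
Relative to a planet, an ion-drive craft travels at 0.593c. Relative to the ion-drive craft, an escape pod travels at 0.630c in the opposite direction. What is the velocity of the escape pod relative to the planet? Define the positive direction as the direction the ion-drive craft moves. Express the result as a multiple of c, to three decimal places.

-0.059c

With v = 0.593 and u' = -0.630 (in units of c),
u = (u' + v)/(1 + u'v/c²):
u = (-0.630 + 0.593) / (1 + (-0.630)·0.593) = -0.0370/0.6264 = -0.0591
(Galilean addition would give -0.037c.)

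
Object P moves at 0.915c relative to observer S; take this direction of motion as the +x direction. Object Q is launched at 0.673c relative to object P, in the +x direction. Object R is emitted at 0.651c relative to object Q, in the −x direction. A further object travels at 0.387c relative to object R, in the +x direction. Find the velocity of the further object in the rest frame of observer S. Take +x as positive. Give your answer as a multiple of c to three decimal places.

Apply u = (u' + v)/(1 + u'v/c²) successively, working outward toward observer S.
Start: velocity of object P relative to observer S = 0.9150c.
Compose with object Q (u' = 0.673 in object P frame): u_1 = (0.673 + 0.915) / (1 + 0.673·0.915) = 1.5880/1.6158 = 0.9828.
Compose with object R (u' = -0.651 in object Q frame): u_2 = (-0.651 + 0.983) / (1 + (-0.651)·0.983) = 0.3318/0.3602 = 0.9212.
Compose with the further object (u' = 0.387 in object R frame): u_3 = (0.387 + 0.921) / (1 + 0.387·0.921) = 1.3082/1.3565 = 0.9644.

+0.964c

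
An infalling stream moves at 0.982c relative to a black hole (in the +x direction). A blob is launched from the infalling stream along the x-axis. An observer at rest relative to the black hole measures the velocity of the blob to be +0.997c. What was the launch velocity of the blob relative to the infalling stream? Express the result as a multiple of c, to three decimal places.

+0.716c

Invert the composition law: u' = (u − v)/(1 − uv/c²).
u' = (0.997 − 0.982) / (1 − (0.997)(0.982)) = 0.0150/0.0209 = 0.7161.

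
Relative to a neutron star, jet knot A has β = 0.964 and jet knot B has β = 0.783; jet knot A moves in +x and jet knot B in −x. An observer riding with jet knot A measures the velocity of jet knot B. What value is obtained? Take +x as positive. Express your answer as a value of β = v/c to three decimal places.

β_A = 0.964, β_B = -0.783.
Transform to A's frame with the inverse velocity-addition law: u' = (u − v)/(1 − uv/c²), taking u = β_B and v = β_A.
u' = (-0.783 − 0.964) / (1 − (0.964)(-0.783)) = -1.7470/1.7548 = -0.9955.

β = -0.996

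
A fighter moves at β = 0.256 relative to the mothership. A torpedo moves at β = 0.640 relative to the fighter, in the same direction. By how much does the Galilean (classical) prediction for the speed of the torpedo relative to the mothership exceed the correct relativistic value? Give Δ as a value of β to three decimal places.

Galilean: u_cl = 0.640 + 0.256 = 0.8960.
Relativistic: u_rel = (0.640 + 0.256) / (1 + 0.640·0.256) = 0.8960/1.1638 = 0.7699.
Δ = 0.8960 − 0.7699 = 0.1261.

Δ = 0.126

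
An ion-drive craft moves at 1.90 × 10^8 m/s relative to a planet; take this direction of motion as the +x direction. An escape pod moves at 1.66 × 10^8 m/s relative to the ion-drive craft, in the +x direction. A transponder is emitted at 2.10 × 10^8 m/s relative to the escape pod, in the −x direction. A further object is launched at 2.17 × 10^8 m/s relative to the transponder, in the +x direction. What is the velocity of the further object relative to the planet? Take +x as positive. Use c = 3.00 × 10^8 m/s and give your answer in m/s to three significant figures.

+2.67 × 10^8 m/s

Apply u = (u' + v)/(1 + u'v/c²) successively, working outward toward the planet.
(Dividing each given speed by c = 3.00 × 10^8 m/s to work in units of c.)
Start: velocity of the ion-drive craft relative to the planet = 0.6333c.
Compose with the escape pod (u' = 0.553 in the ion-drive craft frame): u_1 = (0.553 + 0.633) / (1 + 0.553·0.633) = 1.1867/1.3504 = 0.8787.
Compose with the transponder (u' = -0.700 in the escape pod frame): u_2 = (-0.700 + 0.879) / (1 + (-0.700)·0.879) = 0.1787/0.3849 = 0.4643.
Compose with the further object (u' = 0.723 in the transponder frame): u_3 = (0.723 + 0.464) / (1 + 0.723·0.464) = 1.1877/1.3359 = 0.8891.
So u = 0.8891 × 3.00 × 10^8 m/s.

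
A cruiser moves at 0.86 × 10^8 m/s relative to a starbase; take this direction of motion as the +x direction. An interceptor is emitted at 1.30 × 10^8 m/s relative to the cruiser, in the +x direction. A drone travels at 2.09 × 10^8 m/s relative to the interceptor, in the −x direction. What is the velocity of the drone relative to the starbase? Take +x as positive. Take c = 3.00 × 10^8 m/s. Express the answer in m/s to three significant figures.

Apply u = (u' + v)/(1 + u'v/c²) successively, working outward toward the starbase.
(Dividing each given speed by c = 3.00 × 10^8 m/s to work in units of c.)
Start: velocity of the cruiser relative to the starbase = 0.2867c.
Compose with the interceptor (u' = 0.433 in the cruiser frame): u_1 = (0.433 + 0.287) / (1 + 0.433·0.287) = 0.7200/1.1242 = 0.6404.
Compose with the drone (u' = -0.697 in the interceptor frame): u_2 = (-0.697 + 0.640) / (1 + (-0.697)·0.640) = -0.0562/0.5538 = -0.1015.
So u = -0.1015 × 3.00 × 10^8 m/s.

-3.05 × 10^7 m/s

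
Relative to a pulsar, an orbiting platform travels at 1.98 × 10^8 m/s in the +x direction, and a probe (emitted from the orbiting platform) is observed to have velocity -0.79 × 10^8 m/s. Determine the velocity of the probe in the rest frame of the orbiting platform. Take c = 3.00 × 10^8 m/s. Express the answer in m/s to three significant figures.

v = 0.660c, u = -0.263c.
Invert the composition law: u' = (u − v)/(1 − uv/c²).
u' = (-0.263 − 0.660) / (1 − (-0.263)(0.660)) = -0.9233/1.1738 = -0.7866.
u' = -0.7866 × 3.00 × 10^8 m/s.

-2.36 × 10^8 m/s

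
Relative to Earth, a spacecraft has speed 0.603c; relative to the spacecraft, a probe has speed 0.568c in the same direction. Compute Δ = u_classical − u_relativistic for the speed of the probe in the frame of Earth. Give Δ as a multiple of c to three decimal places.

Δ = 0.299c

Galilean: u_cl = 0.568 + 0.603 = 1.1710.
Relativistic: u_rel = (0.568 + 0.603) / (1 + 0.568·0.603) = 1.1710/1.3425 = 0.8723.
Δ = 1.1710 − 0.8723 = 0.2987.
(The classical prediction exceeds c; the relativistic result does not.)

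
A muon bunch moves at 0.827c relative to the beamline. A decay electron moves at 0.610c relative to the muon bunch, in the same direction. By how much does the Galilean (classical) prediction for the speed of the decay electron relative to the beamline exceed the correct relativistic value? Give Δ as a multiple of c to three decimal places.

Galilean: u_cl = 0.610 + 0.827 = 1.4370.
Relativistic: u_rel = (0.610 + 0.827) / (1 + 0.610·0.827) = 1.4370/1.5045 = 0.9552.
Δ = 1.4370 − 0.9552 = 0.4818.
(The classical prediction exceeds c; the relativistic result does not.)

Δ = 0.482c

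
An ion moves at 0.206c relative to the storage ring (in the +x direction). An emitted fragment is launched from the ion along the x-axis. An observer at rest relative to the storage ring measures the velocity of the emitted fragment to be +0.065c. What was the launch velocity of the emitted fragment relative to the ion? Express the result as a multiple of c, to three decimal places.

-0.143c

Invert the composition law: u' = (u − v)/(1 − uv/c²).
u' = (0.065 − 0.206) / (1 − (0.065)(0.206)) = -0.1410/0.9866 = -0.1429.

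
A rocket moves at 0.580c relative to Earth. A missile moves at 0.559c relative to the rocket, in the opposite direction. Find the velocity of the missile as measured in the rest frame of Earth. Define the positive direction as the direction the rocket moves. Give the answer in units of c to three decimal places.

With v = 0.580 and u' = -0.559 (in units of c),
u = (u' + v)/(1 + u'v/c²):
u = (-0.559 + 0.580) / (1 + (-0.559)·0.580) = 0.0210/0.6758 = 0.0311

+0.031c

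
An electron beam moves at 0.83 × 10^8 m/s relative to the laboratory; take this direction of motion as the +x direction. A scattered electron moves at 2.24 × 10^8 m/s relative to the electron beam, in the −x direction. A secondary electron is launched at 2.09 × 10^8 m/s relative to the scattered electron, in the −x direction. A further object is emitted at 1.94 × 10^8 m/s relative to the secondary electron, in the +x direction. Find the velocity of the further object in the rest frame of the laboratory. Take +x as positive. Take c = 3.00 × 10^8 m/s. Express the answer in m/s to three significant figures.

Apply u = (u' + v)/(1 + u'v/c²) successively, working outward toward the laboratory.
(Dividing each given speed by c = 3.00 × 10^8 m/s to work in units of c.)
Start: velocity of the electron beam relative to the laboratory = 0.2767c.
Compose with the scattered electron (u' = -0.747 in the electron beam frame): u_1 = (-0.747 + 0.277) / (1 + (-0.747)·0.277) = -0.4700/0.7934 = -0.5924.
Compose with the secondary electron (u' = -0.697 in the scattered electron frame): u_2 = (-0.697 + (-0.592)) / (1 + (-0.697)·(-0.592)) = -1.2890/1.4127 = -0.9125.
Compose with the further object (u' = 0.647 in the secondary electron frame): u_3 = (0.647 + (-0.912)) / (1 + 0.647·(-0.912)) = -0.2658/0.4099 = -0.6484.
So u = -0.6484 × 3.00 × 10^8 m/s.

-1.95 × 10^8 m/s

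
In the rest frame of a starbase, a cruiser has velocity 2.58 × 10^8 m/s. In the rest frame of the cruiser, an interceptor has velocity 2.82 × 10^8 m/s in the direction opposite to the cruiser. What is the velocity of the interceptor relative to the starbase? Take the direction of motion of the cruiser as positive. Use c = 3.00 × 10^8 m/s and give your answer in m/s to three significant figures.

In units of c (dividing by 3.00 × 10^8 m/s): v = 0.860, u' = -0.940.
u = (u' + v)/(1 + u'v/c²):
u = (-0.940 + 0.860) / (1 + (-0.940)·0.860) = -0.0800/0.1916 = -0.4175
Converting back: u = -0.4175 × 3.00 × 10^8 m/s.

-1.25 × 10^8 m/s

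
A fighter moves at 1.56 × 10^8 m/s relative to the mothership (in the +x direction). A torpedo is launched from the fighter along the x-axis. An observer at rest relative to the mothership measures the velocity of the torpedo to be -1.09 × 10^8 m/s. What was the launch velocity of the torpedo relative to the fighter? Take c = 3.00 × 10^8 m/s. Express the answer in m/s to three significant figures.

-2.23 × 10^8 m/s

v = 0.520c, u = -0.363c.
Invert the composition law: u' = (u − v)/(1 − uv/c²).
u' = (-0.363 − 0.520) / (1 − (-0.363)(0.520)) = -0.8833/1.1889 = -0.7430.
u' = -0.7430 × 3.00 × 10^8 m/s.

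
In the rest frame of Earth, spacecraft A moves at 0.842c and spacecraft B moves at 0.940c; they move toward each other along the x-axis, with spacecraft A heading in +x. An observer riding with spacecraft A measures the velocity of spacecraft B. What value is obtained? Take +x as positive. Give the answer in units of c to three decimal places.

β_A = 0.842, β_B = -0.940.
Transform to A's frame with the inverse velocity-addition law: u' = (u − v)/(1 − uv/c²), taking u = β_B and v = β_A.
u' = (-0.940 − 0.842) / (1 − (0.842)(-0.940)) = -1.7820/1.7915 = -0.9947.

-0.995c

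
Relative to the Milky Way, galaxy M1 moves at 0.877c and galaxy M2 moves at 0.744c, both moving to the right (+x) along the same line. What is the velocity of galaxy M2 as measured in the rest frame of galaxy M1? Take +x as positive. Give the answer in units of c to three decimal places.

β_A = 0.877, β_B = 0.744.
Transform to A's frame with the inverse velocity-addition law: u' = (u − v)/(1 − uv/c²), taking u = β_B and v = β_A.
u' = (0.744 − 0.877) / (1 − (0.877)(0.744)) = -0.1330/0.3475 = -0.3827.

-0.383c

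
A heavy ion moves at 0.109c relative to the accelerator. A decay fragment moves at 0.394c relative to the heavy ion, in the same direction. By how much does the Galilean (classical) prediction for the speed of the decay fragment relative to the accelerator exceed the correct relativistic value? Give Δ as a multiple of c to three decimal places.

Galilean: u_cl = 0.394 + 0.109 = 0.5030.
Relativistic: u_rel = (0.394 + 0.109) / (1 + 0.394·0.109) = 0.5030/1.0429 = 0.4823.
Δ = 0.5030 − 0.4823 = 0.0207.

Δ = 0.021c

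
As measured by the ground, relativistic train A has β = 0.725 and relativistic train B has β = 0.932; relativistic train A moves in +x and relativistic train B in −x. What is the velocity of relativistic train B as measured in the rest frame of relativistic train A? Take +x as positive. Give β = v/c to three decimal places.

β = -0.989

β_A = 0.725, β_B = -0.932.
Transform to A's frame with the inverse velocity-addition law: u' = (u − v)/(1 − uv/c²), taking u = β_B and v = β_A.
u' = (-0.932 − 0.725) / (1 − (0.725)(-0.932)) = -1.6570/1.6757 = -0.9888.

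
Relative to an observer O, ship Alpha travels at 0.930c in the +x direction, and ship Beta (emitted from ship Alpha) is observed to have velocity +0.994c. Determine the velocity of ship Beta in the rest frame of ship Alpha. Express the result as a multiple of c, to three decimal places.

Invert the composition law: u' = (u − v)/(1 − uv/c²).
u' = (0.994 − 0.930) / (1 − (0.994)(0.930)) = 0.0640/0.0756 = 0.8468.

+0.847c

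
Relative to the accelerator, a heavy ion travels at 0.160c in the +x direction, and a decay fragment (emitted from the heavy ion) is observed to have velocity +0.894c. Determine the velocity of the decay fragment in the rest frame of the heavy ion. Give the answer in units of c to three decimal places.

+0.857c

Invert the composition law: u' = (u − v)/(1 − uv/c²).
u' = (0.894 − 0.160) / (1 − (0.894)(0.160)) = 0.7340/0.8570 = 0.8565.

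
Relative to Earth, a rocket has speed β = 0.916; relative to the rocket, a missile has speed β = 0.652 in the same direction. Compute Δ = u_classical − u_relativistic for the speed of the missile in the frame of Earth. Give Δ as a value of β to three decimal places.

Δ = 0.586

Galilean: u_cl = 0.652 + 0.916 = 1.5680.
Relativistic: u_rel = (0.652 + 0.916) / (1 + 0.652·0.916) = 1.5680/1.5972 = 0.9817.
Δ = 1.5680 − 0.9817 = 0.5863.
(The classical prediction exceeds c; the relativistic result does not.)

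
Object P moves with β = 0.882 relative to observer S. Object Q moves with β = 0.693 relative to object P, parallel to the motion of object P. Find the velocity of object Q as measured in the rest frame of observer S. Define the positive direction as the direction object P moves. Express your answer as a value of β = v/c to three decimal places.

β = 0.978

With v = 0.882 and u' = 0.693 (in units of c),
u = (u' + v)/(1 + u'v/c²):
u = (0.693 + 0.882) / (1 + 0.693·0.882) = 1.5750/1.6112 = 0.9775
(Galilean addition would give +1.575c, exceeding c.)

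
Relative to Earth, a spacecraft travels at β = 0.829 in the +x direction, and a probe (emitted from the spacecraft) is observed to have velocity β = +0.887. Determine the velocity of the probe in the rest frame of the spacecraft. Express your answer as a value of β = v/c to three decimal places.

Invert the composition law: u' = (u − v)/(1 − uv/c²).
u' = (0.887 − 0.829) / (1 − (0.887)(0.829)) = 0.0580/0.2647 = 0.2191.

β = +0.219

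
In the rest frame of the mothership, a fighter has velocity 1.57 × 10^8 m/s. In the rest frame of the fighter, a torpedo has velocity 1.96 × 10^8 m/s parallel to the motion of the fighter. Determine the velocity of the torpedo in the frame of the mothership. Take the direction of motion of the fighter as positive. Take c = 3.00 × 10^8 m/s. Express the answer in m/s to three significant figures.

In units of c (dividing by 3.00 × 10^8 m/s): v = 0.523, u' = 0.653.
u = (u' + v)/(1 + u'v/c²):
u = (0.653 + 0.523) / (1 + 0.653·0.523) = 1.1767/1.3419 = 0.8769
(Galilean addition would give +1.177c, exceeding c.)
Converting back: u = 0.8769 × 3.00 × 10^8 m/s.

2.63 × 10^8 m/s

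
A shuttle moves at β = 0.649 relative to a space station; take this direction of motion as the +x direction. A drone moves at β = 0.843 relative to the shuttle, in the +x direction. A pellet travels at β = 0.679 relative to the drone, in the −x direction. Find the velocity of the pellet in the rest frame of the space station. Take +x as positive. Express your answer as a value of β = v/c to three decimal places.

β = +0.827

Apply u = (u' + v)/(1 + u'v/c²) successively, working outward toward the space station.
Start: velocity of the shuttle relative to the space station = 0.6490c.
Compose with the drone (u' = 0.843 in the shuttle frame): u_1 = (0.843 + 0.649) / (1 + 0.843·0.649) = 1.4920/1.5471 = 0.9644.
Compose with the pellet (u' = -0.679 in the drone frame): u_2 = (-0.679 + 0.964) / (1 + (-0.679)·0.964) = 0.2854/0.3452 = 0.8267.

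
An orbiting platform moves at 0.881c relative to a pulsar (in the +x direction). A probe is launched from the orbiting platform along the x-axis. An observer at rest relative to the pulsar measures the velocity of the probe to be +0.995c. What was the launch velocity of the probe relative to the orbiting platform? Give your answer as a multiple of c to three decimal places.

+0.924c

Invert the composition law: u' = (u − v)/(1 − uv/c²).
u' = (0.995 − 0.881) / (1 − (0.995)(0.881)) = 0.1140/0.1234 = 0.9238.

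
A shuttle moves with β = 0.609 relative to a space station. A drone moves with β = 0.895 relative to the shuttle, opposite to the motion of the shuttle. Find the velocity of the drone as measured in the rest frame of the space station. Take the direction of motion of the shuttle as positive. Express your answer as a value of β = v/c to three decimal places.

With v = 0.609 and u' = -0.895 (in units of c),
u = (u' + v)/(1 + u'v/c²):
u = (-0.895 + 0.609) / (1 + (-0.895)·0.609) = -0.2860/0.4549 = -0.6286
(Galilean addition would give -0.286c.)

β = -0.629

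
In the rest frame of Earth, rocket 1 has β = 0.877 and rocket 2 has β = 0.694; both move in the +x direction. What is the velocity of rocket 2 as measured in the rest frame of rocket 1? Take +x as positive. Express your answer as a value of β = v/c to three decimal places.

β = -0.468

β_A = 0.877, β_B = 0.694.
Transform to A's frame with the inverse velocity-addition law: u' = (u − v)/(1 − uv/c²), taking u = β_B and v = β_A.
u' = (0.694 − 0.877) / (1 − (0.877)(0.694)) = -0.1830/0.3914 = -0.4676.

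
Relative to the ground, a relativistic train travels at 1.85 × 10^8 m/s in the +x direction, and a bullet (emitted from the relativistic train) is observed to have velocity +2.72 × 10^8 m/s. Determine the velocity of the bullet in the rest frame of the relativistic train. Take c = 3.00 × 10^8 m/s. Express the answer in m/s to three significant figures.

+1.97 × 10^8 m/s

v = 0.617c, u = 0.907c.
Invert the composition law: u' = (u − v)/(1 − uv/c²).
u' = (0.907 − 0.617) / (1 − (0.907)(0.617)) = 0.2900/0.4409 = 0.6578.
u' = 0.6578 × 3.00 × 10^8 m/s.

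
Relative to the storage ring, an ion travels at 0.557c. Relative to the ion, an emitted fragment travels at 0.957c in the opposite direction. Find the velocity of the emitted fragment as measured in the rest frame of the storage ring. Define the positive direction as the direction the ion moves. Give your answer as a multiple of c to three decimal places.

With v = 0.557 and u' = -0.957 (in units of c),
u = (u' + v)/(1 + u'v/c²):
u = (-0.957 + 0.557) / (1 + (-0.957)·0.557) = -0.4000/0.4670 = -0.8566
(Galilean addition would give -0.400c.)

-0.857c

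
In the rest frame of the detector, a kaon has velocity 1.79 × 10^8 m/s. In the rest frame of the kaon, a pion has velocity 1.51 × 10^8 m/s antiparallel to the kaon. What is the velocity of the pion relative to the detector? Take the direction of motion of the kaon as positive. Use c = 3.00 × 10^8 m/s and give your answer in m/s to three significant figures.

+4.00 × 10^7 m/s

In units of c (dividing by 3.00 × 10^8 m/s): v = 0.597, u' = -0.503.
u = (u' + v)/(1 + u'v/c²):
u = (-0.503 + 0.597) / (1 + (-0.503)·0.597) = 0.0933/0.6997 = 0.1334
Converting back: u = 0.1334 × 3.00 × 10^8 m/s.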